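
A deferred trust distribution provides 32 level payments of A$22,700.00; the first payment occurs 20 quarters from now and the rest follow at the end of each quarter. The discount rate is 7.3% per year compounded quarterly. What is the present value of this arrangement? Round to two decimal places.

A$387,598.47

Ordinary annuity of 32 payments, first payment at period 20.
Periodic rate r = 0.073/4 per quarter; n is counted in quarters.
The ordinary-annuity PV formula values the stream one period before the first payment (period 19); discount that back 19 periods:
PV₀ = 22,700 × [1 − (1+r)^−32] / r × (1+r)^−19 = A$387,598.47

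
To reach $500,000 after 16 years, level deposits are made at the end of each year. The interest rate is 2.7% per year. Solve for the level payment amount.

Level ordinary annuity; solve FV = PMT × [((1+r)^n − 1)/r] for PMT.
Periodic rate r = 0.027 per year.
With n = 16: PMT = 500,000 / ([((1+r)^n − 1)/r]) = $25,398.11

$25,398.11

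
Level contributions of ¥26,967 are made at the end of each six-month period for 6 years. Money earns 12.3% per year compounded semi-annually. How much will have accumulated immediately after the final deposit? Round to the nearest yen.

¥458,936

This is an ordinary annuity: 12 deposits of ¥26,967 at the end of each six-month period.
Periodic rate r = 0.123/2 per half-year; n is counted in half-years.
FV = PMT × [((1+r)^n − 1)/r] = 26,967 × [(1+r)^12 − 1] / r = ¥458,936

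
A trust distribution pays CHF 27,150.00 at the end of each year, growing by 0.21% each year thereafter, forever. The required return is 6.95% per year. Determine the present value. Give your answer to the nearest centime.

CHF 402,818.99

Periodic rate r = 0.0695 per year.
Growing perpetuity (Gordon): PV = PMT₁ / (r − g) = 27,150 / (r − 0.0021) = CHF 402,818.99.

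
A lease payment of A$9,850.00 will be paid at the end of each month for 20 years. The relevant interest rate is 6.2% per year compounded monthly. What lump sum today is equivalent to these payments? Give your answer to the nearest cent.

This is an ordinary annuity: 240 payments of A$9,850.00 at the end of each month.
Periodic rate r = 0.062/12 per month; n is counted in months.
PV = PMT × [(1 − (1+r)^−n)/r] = 9,850 × [1 − (1+r)^−240] / r = A$1,352,990.58

A$1,352,990.58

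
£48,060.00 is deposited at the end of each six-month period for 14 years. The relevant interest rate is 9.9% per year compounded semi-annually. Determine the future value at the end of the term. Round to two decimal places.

£2,784,756.97

This is an ordinary annuity: 28 deposits of £48,060.00 at the end of each six-month period.
Periodic rate r = 0.099/2 per half-year; n is counted in half-years.
FV = PMT × [((1+r)^n − 1)/r] = 48,060 × [(1+r)^28 − 1] / r = £2,784,756.97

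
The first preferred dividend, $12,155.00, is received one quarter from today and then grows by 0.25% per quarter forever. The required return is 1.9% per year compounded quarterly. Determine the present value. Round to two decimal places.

Periodic rate r = 0.019/4 per quarter.
Growing perpetuity (Gordon): PV = PMT₁ / (r − g) = 12,155 / (r − 0.0025) = $5,402,222.22.

$5,402,222.22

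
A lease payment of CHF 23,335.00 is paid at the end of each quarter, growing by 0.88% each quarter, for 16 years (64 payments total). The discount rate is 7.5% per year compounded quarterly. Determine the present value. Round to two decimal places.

Periodic rate r = 0.075/4 per quarter; n is counted in quarters.
Growing ordinary annuity: PV = PMT₁ × [1 − ((1+g)/(1+r))^n] / (r − g) = 23,335 × [1 − ((1+0.0088)/(1+r))^64] / (r − 0.0088) = CHF 1,093,867.94.

CHF 1,093,867.94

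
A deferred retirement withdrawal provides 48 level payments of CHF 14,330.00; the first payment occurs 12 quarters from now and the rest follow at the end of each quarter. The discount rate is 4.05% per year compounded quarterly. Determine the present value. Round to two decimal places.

Ordinary annuity of 48 payments, first payment at period 12.
Periodic rate r = 0.0405/4 per quarter; n is counted in quarters.
The ordinary-annuity PV formula values the stream one period before the first payment (period 11); discount that back 11 periods:
PV₀ = 14,330 × [1 − (1+r)^−48] / r × (1+r)^−11 = CHF 485,726.57

CHF 485,726.57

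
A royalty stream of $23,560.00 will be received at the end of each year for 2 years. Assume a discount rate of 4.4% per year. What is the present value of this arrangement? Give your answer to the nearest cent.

$44,183.00

This is an ordinary annuity: 2 payments of $23,560.00 at the end of each year.
Periodic rate r = 0.044 per year.
PV = PMT × [(1 − (1+r)^−n)/r] = 23,560 × [1 − (1+r)^−2] / r = $44,183.00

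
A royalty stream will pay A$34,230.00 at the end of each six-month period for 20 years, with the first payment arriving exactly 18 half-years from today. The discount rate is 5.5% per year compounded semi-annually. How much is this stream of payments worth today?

A$519,682.40

Ordinary annuity of 40 payments, first payment at period 18.
Periodic rate r = 0.055/2 per half-year; n is counted in half-years.
The ordinary-annuity PV formula values the stream one period before the first payment (period 17); discount that back 17 periods:
PV₀ = 34,230 × [1 − (1+r)^−40] / r × (1+r)^−17 = A$519,682.40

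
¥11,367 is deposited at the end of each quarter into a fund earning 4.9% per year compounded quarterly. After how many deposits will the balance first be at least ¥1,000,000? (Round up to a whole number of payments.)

61 payments

Periodic rate r = 0.049/4 per quarter; n is counted in quarters.
Ordinary annuity FV: 1,000,000 = 11,367 × [((1+r)^n − 1)/r].
(1+r)^n = 1 + 1,000,000 × r / 11,367, so n = ln(1 + 1,000,000·r/11,367) / ln(1+r) = 60.06.
Round up to a whole number of payments: n = 61.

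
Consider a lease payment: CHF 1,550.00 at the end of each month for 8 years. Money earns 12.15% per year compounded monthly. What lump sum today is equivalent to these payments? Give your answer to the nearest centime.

CHF 94,886.13

This is an ordinary annuity: 96 payments of CHF 1,550.00 at the end of each month.
Periodic rate r = 0.1215/12 per month; n is counted in months.
PV = PMT × [(1 − (1+r)^−n)/r] = 1,550 × [1 − (1+r)^−96] / r = CHF 94,886.13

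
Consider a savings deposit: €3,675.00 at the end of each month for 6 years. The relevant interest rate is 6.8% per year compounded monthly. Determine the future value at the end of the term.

This is an ordinary annuity: 72 deposits of €3,675.00 at the end of each month.
Periodic rate r = 0.068/12 per month; n is counted in months.
FV = PMT × [((1+r)^n − 1)/r] = 3,675 × [(1+r)^72 − 1] / r = €325,611.25

€325,611.25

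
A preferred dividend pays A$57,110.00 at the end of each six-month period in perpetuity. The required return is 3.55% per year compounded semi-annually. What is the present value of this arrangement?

Periodic rate r = 0.0355/2 per half-year.
Level perpetuity: PV = PMT / r = 57,110 / (0.0355/2) = A$3,217,464.79.

A$3,217,464.79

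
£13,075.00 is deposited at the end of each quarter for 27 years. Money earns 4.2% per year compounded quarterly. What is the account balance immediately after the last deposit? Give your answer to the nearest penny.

£2,602,227.34

This is an ordinary annuity: 108 deposits of £13,075.00 at the end of each quarter.
Periodic rate r = 0.042/4 per quarter; n is counted in quarters.
FV = PMT × [((1+r)^n − 1)/r] = 13,075 × [(1+r)^108 − 1] / r = £2,602,227.34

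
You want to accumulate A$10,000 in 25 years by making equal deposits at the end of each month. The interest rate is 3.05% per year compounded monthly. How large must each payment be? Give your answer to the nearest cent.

Level ordinary annuity; solve FV = PMT × [((1+r)^n − 1)/r] for PMT.
Periodic rate r = 0.0305/12 per month; n is counted in months.
With n = 300: PMT = 10,000 / ([((1+r)^n − 1)/r]) = A$22.26

A$22.26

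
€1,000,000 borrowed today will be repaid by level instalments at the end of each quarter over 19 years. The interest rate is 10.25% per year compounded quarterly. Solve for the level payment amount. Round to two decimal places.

€30,011.93

Level ordinary annuity; solve PV = PMT × [(1 − (1+r)^−n)/r] for PMT.
Periodic rate r = 0.1025/4 per quarter; n is counted in quarters.
With n = 76: PMT = 1,000,000 / ([(1 − (1+r)^−n)/r]) = €30,011.93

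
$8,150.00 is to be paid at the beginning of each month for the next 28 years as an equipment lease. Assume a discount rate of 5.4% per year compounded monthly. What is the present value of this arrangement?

$1,416,808.42

This is an annuity due: 336 payments of $8,150.00 at the beginning of each month.
Periodic rate r = 0.054/12 per month; n is counted in months.
PV = PMT × [(1 − (1+r)^−n)/r] × (1+r) = 8,150 × [1 − (1+r)^−336] / r × (1+r) = $1,416,808.42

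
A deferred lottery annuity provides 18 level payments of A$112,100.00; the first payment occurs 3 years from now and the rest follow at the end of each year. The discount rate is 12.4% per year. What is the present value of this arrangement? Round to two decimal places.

A$628,300.11

Ordinary annuity of 18 payments, first payment at period 3.
Periodic rate r = 0.124 per year.
The ordinary-annuity PV formula values the stream one period before the first payment (period 2); discount that back 2 periods:
PV₀ = 112,100 × [1 − (1+r)^−18] / r × (1+r)^−2 = A$628,300.11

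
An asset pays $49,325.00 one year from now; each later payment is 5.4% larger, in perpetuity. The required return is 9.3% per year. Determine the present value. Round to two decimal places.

$1,264,743.59

Periodic rate r = 0.093 per year.
Growing perpetuity (Gordon): PV = PMT₁ / (r − g) = 49,325 / (r − 0.054) = $1,264,743.59.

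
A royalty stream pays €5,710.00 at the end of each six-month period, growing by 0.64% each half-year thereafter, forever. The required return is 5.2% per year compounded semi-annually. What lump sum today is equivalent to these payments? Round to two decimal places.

Periodic rate r = 0.052/2 per half-year.
Growing perpetuity (Gordon): PV = PMT₁ / (r − g) = 5,710 / (r − 0.0064) = €291,326.53.

€291,326.53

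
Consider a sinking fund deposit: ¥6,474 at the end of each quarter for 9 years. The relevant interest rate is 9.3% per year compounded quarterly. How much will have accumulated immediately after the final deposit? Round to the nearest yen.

¥358,480

This is an ordinary annuity: 36 deposits of ¥6,474 at the end of each quarter.
Periodic rate r = 0.093/4 per quarter; n is counted in quarters.
FV = PMT × [((1+r)^n − 1)/r] = 6,474 × [(1+r)^36 − 1] / r = ¥358,480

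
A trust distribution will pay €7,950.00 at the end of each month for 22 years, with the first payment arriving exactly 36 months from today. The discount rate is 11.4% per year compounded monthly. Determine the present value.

Ordinary annuity of 264 payments, first payment at period 36.
Periodic rate r = 0.114/12 per month; n is counted in months.
The ordinary-annuity PV formula values the stream one period before the first payment (period 35); discount that back 35 periods:
PV₀ = 7,950 × [1 − (1+r)^−264] / r × (1+r)^−35 = €551,537.83

€551,537.83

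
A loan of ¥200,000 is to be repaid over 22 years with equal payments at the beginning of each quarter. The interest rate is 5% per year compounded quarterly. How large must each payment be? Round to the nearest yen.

Level annuity due; solve PV = PMT × [(1 − (1+r)^−n)/r] × (1+r) for PMT.
Periodic rate r = 0.05/4 per quarter; n is counted in quarters.
With n = 88: PMT = 200,000 / ([(1 − (1+r)^−n)/r] × (1+r)) = ¥3,714

¥3,714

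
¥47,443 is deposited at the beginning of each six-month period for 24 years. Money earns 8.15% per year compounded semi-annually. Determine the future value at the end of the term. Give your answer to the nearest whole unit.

This is an annuity due: 48 deposits of ¥47,443 at the beginning of each six-month period.
Periodic rate r = 0.0815/2 per half-year; n is counted in half-years.
FV = PMT × [((1+r)^n − 1)/r] × (1+r) = 47,443 × [(1+r)^48 − 1] / r × (1+r) = ¥7,030,055

¥7,030,055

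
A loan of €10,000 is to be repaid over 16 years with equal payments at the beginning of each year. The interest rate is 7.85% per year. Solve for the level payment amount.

€1,037.51

Level annuity due; solve PV = PMT × [(1 − (1+r)^−n)/r] × (1+r) for PMT.
Periodic rate r = 0.0785 per year.
With n = 16: PMT = 10,000 / ([(1 − (1+r)^−n)/r] × (1+r)) = €1,037.51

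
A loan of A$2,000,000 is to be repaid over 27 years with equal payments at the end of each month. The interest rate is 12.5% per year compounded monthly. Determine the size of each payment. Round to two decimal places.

A$21,584.94

Level ordinary annuity; solve PV = PMT × [(1 − (1+r)^−n)/r] for PMT.
Periodic rate r = 0.125/12 per month; n is counted in months.
With n = 324: PMT = 2,000,000 / ([(1 − (1+r)^−n)/r]) = A$21,584.94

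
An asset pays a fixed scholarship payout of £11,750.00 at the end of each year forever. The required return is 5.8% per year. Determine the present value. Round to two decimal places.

£202,586.21

Periodic rate r = 0.058 per year.
Level perpetuity: PV = PMT / r = 11,750 / (0.058) = £202,586.21.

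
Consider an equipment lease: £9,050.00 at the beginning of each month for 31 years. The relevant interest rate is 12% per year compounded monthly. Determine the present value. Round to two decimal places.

£891,485.85

This is an annuity due: 372 payments of £9,050.00 at the beginning of each month.
Periodic rate r = 0.12/12 per month; n is counted in months.
PV = PMT × [(1 − (1+r)^−n)/r] × (1+r) = 9,050 × [1 − (1+r)^−372] / r × (1+r) = £891,485.85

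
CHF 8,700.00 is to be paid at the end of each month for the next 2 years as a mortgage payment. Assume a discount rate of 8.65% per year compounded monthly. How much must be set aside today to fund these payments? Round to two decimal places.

CHF 191,106.63

This is an ordinary annuity: 24 payments of CHF 8,700.00 at the end of each month.
Periodic rate r = 0.0865/12 per month; n is counted in months.
PV = PMT × [(1 − (1+r)^−n)/r] = 8,700 × [1 − (1+r)^−24] / r = CHF 191,106.63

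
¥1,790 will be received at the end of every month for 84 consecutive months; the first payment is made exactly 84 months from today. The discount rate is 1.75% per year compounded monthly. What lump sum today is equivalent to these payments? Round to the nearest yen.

Ordinary annuity of 84 payments, first payment at period 84.
Periodic rate r = 0.0175/12 per month; n is counted in months.
The ordinary-annuity PV formula values the stream one period before the first payment (period 83); discount that back 83 periods:
PV₀ = 1,790 × [1 − (1+r)^−84] / r × (1+r)^−83 = ¥125,307

¥125,307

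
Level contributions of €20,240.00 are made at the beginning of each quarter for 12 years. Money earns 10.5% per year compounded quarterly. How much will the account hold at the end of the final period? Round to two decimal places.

€1,953,359.64

This is an annuity due: 48 deposits of €20,240.00 at the beginning of each quarter.
Periodic rate r = 0.105/4 per quarter; n is counted in quarters.
FV = PMT × [((1+r)^n − 1)/r] × (1+r) = 20,240 × [(1+r)^48 − 1] / r × (1+r) = €1,953,359.64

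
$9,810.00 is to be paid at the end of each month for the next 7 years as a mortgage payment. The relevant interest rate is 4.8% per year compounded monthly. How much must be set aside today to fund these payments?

$698,711.81

This is an ordinary annuity: 84 payments of $9,810.00 at the end of each month.
Periodic rate r = 0.048/12 per month; n is counted in months.
PV = PMT × [(1 − (1+r)^−n)/r] = 9,810 × [1 − (1+r)^−84] / r = $698,711.81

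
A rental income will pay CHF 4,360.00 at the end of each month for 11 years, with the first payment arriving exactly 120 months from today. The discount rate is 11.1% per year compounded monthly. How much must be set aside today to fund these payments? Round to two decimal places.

Ordinary annuity of 132 payments, first payment at period 120.
Periodic rate r = 0.111/12 per month; n is counted in months.
The ordinary-annuity PV formula values the stream one period before the first payment (period 119); discount that back 119 periods:
PV₀ = 4,360 × [1 − (1+r)^−132] / r × (1+r)^−119 = CHF 110,840.37

CHF 110,840.37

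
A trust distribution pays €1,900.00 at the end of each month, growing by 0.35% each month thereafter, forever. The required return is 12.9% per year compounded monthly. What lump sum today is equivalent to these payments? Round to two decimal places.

€262,068.97

Periodic rate r = 0.129/12 per month.
Growing perpetuity (Gordon): PV = PMT₁ / (r − g) = 1,900 / (r − 0.0035) = €262,068.97.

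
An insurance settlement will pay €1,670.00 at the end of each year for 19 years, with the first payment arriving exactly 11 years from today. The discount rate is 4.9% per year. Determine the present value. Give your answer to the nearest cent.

Ordinary annuity of 19 payments, first payment at period 11.
Periodic rate r = 0.049 per year.
The ordinary-annuity PV formula values the stream one period before the first payment (period 10); discount that back 10 periods:
PV₀ = 1,670 × [1 − (1+r)^−19] / r × (1+r)^−10 = €12,611.49

€12,611.49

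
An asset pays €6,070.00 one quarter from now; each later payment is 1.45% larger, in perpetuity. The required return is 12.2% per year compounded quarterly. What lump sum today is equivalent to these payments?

€379,375.00

Periodic rate r = 0.122/4 per quarter.
Growing perpetuity (Gordon): PV = PMT₁ / (r − g) = 6,070 / (r − 0.0145) = €379,375.00.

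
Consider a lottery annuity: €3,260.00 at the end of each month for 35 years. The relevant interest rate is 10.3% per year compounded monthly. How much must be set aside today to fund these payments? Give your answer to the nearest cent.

This is an ordinary annuity: 420 payments of €3,260.00 at the end of each month.
Periodic rate r = 0.103/12 per month; n is counted in months.
PV = PMT × [(1 − (1+r)^−n)/r] = 3,260 × [1 − (1+r)^−420] / r = €369,319.80

€369,319.80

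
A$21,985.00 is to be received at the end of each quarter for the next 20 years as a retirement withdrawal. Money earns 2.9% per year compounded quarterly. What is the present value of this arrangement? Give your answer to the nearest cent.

A$1,331,013.99

This is an ordinary annuity: 80 payments of A$21,985.00 at the end of each quarter.
Periodic rate r = 0.029/4 per quarter; n is counted in quarters.
PV = PMT × [(1 − (1+r)^−n)/r] = 21,985 × [1 − (1+r)^−80] / r = A$1,331,013.99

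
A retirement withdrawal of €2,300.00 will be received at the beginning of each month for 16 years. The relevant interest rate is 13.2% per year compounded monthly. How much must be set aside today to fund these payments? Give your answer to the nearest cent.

This is an annuity due: 192 payments of €2,300.00 at the beginning of each month.
Periodic rate r = 0.132/12 per month; n is counted in months.
PV = PMT × [(1 − (1+r)^−n)/r] × (1+r) = 2,300 × [1 − (1+r)^−192] / r × (1+r) = €185,516.86

€185,516.86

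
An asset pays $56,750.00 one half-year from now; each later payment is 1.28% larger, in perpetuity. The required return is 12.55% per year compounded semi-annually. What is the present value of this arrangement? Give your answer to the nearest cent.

$1,136,136.14

Periodic rate r = 0.1255/2 per half-year.
Growing perpetuity (Gordon): PV = PMT₁ / (r − g) = 56,750 / (r − 0.0128) = $1,136,136.14.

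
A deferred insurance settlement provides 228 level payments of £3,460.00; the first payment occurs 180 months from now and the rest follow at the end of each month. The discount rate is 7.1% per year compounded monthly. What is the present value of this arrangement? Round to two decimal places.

Ordinary annuity of 228 payments, first payment at period 180.
Periodic rate r = 0.071/12 per month; n is counted in months.
The ordinary-annuity PV formula values the stream one period before the first payment (period 179); discount that back 179 periods:
PV₀ = 3,460 × [1 − (1+r)^−228] / r × (1+r)^−179 = £150,424.64

£150,424.64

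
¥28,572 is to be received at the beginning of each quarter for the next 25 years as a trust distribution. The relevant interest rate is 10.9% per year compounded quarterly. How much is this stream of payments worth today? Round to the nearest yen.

¥1,003,865

This is an annuity due: 100 payments of ¥28,572 at the beginning of each quarter.
Periodic rate r = 0.109/4 per quarter; n is counted in quarters.
PV = PMT × [(1 − (1+r)^−n)/r] × (1+r) = 28,572 × [1 − (1+r)^−100] / r × (1+r) = ¥1,003,865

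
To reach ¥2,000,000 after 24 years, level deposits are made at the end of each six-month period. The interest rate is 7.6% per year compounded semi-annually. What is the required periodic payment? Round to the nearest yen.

Level ordinary annuity; solve FV = PMT × [((1+r)^n − 1)/r] for PMT.
Periodic rate r = 0.076/2 per half-year; n is counted in half-years.
With n = 48: PMT = 2,000,000 / ([((1+r)^n − 1)/r]) = ¥15,229

¥15,229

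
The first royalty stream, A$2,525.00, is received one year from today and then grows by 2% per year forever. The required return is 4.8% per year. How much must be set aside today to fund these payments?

Periodic rate r = 0.048 per year.
Growing perpetuity (Gordon): PV = PMT₁ / (r − g) = 2,525 / (r − 0.02) = A$90,178.57.

A$90,178.57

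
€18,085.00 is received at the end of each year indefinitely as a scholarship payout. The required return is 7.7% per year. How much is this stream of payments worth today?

€234,870.13

Periodic rate r = 0.077 per year.
Level perpetuity: PV = PMT / r = 18,085 / (0.077) = €234,870.13.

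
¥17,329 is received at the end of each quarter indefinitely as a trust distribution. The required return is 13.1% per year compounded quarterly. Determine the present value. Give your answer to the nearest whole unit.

¥529,130

Periodic rate r = 0.131/4 per quarter.
Level perpetuity: PV = PMT / r = 17,329 / (0.131/4) = ¥529,130.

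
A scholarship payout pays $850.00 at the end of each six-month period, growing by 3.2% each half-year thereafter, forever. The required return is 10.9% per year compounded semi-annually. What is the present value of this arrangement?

$37,777.78

Periodic rate r = 0.109/2 per half-year.
Growing perpetuity (Gordon): PV = PMT₁ / (r − g) = 850 / (r − 0.032) = $37,777.78.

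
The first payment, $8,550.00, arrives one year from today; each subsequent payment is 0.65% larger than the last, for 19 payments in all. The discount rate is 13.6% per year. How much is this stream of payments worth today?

$59,401.46

Periodic rate r = 0.136 per year.
Growing ordinary annuity: PV = PMT₁ × [1 − ((1+g)/(1+r))^n] / (r − g) = 8,550 × [1 − ((1+0.0065)/(1+r))^19] / (r − 0.0065) = $59,401.46.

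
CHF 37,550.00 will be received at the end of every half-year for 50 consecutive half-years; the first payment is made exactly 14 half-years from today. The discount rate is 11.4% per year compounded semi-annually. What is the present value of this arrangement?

Ordinary annuity of 50 payments, first payment at period 14.
Periodic rate r = 0.114/2 per half-year; n is counted in half-years.
The ordinary-annuity PV formula values the stream one period before the first payment (period 13); discount that back 13 periods:
PV₀ = 37,550 × [1 − (1+r)^−50] / r × (1+r)^−13 = CHF 300,404.76

CHF 300,404.76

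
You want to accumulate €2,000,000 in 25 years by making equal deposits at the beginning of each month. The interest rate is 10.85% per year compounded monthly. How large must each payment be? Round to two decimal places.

€1,290.75

Level annuity due; solve FV = PMT × [((1+r)^n − 1)/r] × (1+r) for PMT.
Periodic rate r = 0.1085/12 per month; n is counted in months.
With n = 300: PMT = 2,000,000 / ([((1+r)^n − 1)/r] × (1+r)) = €1,290.75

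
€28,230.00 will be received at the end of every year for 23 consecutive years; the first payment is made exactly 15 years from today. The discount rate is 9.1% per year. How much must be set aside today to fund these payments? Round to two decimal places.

Ordinary annuity of 23 payments, first payment at period 15.
Periodic rate r = 0.091 per year.
The ordinary-annuity PV formula values the stream one period before the first payment (period 14); discount that back 14 periods:
PV₀ = 28,230 × [1 − (1+r)^−23] / r × (1+r)^−14 = €79,284.15

€79,284.15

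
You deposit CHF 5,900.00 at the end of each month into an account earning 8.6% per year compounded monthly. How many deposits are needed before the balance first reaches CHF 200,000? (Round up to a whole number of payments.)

31 payments

Periodic rate r = 0.086/12 per month; n is counted in months.
Ordinary annuity FV: 200,000 = 5,900 × [((1+r)^n − 1)/r].
(1+r)^n = 1 + 200,000 × r / 5,900, so n = ln(1 + 200,000·r/5,900) / ln(1+r) = 30.45.
Round up to a whole number of payments: n = 31.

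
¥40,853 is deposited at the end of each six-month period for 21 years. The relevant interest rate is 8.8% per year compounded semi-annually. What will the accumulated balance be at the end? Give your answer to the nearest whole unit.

¥4,736,422

This is an ordinary annuity: 42 deposits of ¥40,853 at the end of each six-month period.
Periodic rate r = 0.088/2 per half-year; n is counted in half-years.
FV = PMT × [((1+r)^n − 1)/r] = 40,853 × [(1+r)^42 − 1] / r = ¥4,736,422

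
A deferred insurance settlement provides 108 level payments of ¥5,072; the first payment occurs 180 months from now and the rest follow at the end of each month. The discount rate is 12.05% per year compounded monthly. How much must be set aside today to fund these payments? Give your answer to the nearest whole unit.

Ordinary annuity of 108 payments, first payment at period 180.
Periodic rate r = 0.1205/12 per month; n is counted in months.
The ordinary-annuity PV formula values the stream one period before the first payment (period 179); discount that back 179 periods:
PV₀ = 5,072 × [1 − (1+r)^−108] / r × (1+r)^−179 = ¥55,750

¥55,750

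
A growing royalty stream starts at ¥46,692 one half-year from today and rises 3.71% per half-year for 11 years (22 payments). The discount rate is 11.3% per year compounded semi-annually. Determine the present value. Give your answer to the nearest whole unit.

Periodic rate r = 0.113/2 per half-year; n is counted in half-years.
Growing ordinary annuity: PV = PMT₁ × [1 − ((1+g)/(1+r))^n] / (r − g) = 46,692 × [1 − ((1+0.0371)/(1+r))^22] / (r − 0.0371) = ¥805,899.

¥805,899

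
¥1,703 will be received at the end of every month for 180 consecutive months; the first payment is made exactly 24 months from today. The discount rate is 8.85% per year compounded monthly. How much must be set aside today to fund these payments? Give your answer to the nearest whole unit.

Ordinary annuity of 180 payments, first payment at period 24.
Periodic rate r = 0.0885/12 per month; n is counted in months.
The ordinary-annuity PV formula values the stream one period before the first payment (period 23); discount that back 23 periods:
PV₀ = 1,703 × [1 − (1+r)^−180] / r × (1+r)^−23 = ¥143,052

¥143,052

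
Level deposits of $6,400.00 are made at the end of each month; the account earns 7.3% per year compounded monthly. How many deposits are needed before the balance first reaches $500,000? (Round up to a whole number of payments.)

65 payments

Periodic rate r = 0.073/12 per month; n is counted in months.
Ordinary annuity FV: 500,000 = 6,400 × [((1+r)^n − 1)/r].
(1+r)^n = 1 + 500,000 × r / 6,400, so n = ln(1 + 500,000·r/6,400) / ln(1+r) = 64.11.
Round up to a whole number of payments: n = 65.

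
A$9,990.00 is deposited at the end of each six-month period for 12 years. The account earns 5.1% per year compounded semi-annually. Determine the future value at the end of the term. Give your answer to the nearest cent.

This is an ordinary annuity: 24 deposits of A$9,990.00 at the end of each six-month period.
Periodic rate r = 0.051/2 per half-year; n is counted in half-years.
FV = PMT × [((1+r)^n − 1)/r] = 9,990 × [(1+r)^24 − 1] / r = A$325,172.73

A$325,172.73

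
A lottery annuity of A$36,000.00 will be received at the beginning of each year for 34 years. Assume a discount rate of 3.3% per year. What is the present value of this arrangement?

A$753,247.94

This is an annuity due: 34 payments of A$36,000.00 at the beginning of each year.
Periodic rate r = 0.033 per year.
PV = PMT × [(1 − (1+r)^−n)/r] × (1+r) = 36,000 × [1 − (1+r)^−34] / r × (1+r) = A$753,247.94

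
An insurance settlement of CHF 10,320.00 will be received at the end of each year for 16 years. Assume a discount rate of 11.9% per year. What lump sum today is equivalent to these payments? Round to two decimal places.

This is an ordinary annuity: 16 payments of CHF 10,320.00 at the end of each year.
Periodic rate r = 0.119 per year.
PV = PMT × [(1 − (1+r)^−n)/r] = 10,320 × [1 − (1+r)^−16] / r = CHF 72,372.71

CHF 72,372.71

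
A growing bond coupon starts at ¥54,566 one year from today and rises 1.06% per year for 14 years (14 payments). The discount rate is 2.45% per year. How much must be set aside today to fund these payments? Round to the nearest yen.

¥683,336

Periodic rate r = 0.0245 per year.
Growing ordinary annuity: PV = PMT₁ × [1 − ((1+g)/(1+r))^n] / (r − g) = 54,566 × [1 − ((1+0.0106)/(1+r))^14] / (r − 0.0106) = ¥683,336.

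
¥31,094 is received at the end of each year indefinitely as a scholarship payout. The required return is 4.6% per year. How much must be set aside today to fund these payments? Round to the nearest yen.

Periodic rate r = 0.046 per year.
Level perpetuity: PV = PMT / r = 31,094 / (0.046) = ¥675,957.

¥675,957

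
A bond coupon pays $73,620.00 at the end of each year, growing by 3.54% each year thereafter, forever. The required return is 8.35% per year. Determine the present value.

Periodic rate r = 0.0835 per year.
Growing perpetuity (Gordon): PV = PMT₁ / (r − g) = 73,620 / (r − 0.0354) = $1,530,561.33.

$1,530,561.33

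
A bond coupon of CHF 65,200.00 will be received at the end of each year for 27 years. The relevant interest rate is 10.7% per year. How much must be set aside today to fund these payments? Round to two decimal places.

This is an ordinary annuity: 27 payments of CHF 65,200.00 at the end of each year.
Periodic rate r = 0.107 per year.
PV = PMT × [(1 − (1+r)^−n)/r] = 65,200 × [1 − (1+r)^−27] / r = CHF 570,182.60

CHF 570,182.60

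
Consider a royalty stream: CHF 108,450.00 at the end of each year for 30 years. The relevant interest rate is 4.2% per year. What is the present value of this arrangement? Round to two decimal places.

This is an ordinary annuity: 30 payments of CHF 108,450.00 at the end of each year.
Periodic rate r = 0.042 per year.
PV = PMT × [(1 − (1+r)^−n)/r] = 108,450 × [1 − (1+r)^−30] / r = CHF 1,830,608.75

CHF 1,830,608.75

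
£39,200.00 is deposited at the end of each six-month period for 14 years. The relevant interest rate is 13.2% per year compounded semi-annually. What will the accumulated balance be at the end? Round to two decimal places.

This is an ordinary annuity: 28 deposits of £39,200.00 at the end of each six-month period.
Periodic rate r = 0.132/2 per half-year; n is counted in half-years.
FV = PMT × [((1+r)^n − 1)/r] = 39,200 × [(1+r)^28 − 1] / r = £2,961,914.13

£2,961,914.13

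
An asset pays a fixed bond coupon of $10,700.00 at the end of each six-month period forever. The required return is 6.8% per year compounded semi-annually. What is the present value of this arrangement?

Periodic rate r = 0.068/2 per half-year.
Level perpetuity: PV = PMT / r = 10,700 / (0.068/2) = $314,705.88.

$314,705.88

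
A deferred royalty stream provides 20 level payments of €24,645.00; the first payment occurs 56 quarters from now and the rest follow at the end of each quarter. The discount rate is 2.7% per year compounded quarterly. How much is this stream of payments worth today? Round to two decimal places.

Ordinary annuity of 20 payments, first payment at period 56.
Periodic rate r = 0.027/4 per quarter; n is counted in quarters.
The ordinary-annuity PV formula values the stream one period before the first payment (period 55); discount that back 55 periods:
PV₀ = 24,645 × [1 − (1+r)^−20] / r × (1+r)^−55 = €317,481.35

€317,481.35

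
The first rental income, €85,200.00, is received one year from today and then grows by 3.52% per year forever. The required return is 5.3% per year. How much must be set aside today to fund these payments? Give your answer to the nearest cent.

€4,786,516.85

Periodic rate r = 0.053 per year.
Growing perpetuity (Gordon): PV = PMT₁ / (r − g) = 85,200 / (r − 0.0352) = €4,786,516.85.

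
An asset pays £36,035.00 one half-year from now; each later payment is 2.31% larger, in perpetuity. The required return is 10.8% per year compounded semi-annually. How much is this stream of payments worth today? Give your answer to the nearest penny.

£1,166,181.23

Periodic rate r = 0.108/2 per half-year.
Growing perpetuity (Gordon): PV = PMT₁ / (r − g) = 36,035 / (r − 0.0231) = £1,166,181.23.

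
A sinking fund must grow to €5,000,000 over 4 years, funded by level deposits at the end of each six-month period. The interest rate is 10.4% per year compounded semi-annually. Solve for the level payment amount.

Level ordinary annuity; solve FV = PMT × [((1+r)^n − 1)/r] for PMT.
Periodic rate r = 0.104/2 per half-year; n is counted in half-years.
With n = 8: PMT = 5,000,000 / ([((1+r)^n − 1)/r]) = €519,875.53

€519,875.53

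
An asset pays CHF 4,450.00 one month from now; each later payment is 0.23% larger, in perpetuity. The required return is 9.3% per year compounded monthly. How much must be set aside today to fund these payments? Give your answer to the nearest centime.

Periodic rate r = 0.093/12 per month.
Growing perpetuity (Gordon): PV = PMT₁ / (r − g) = 4,450 / (r − 0.0023) = CHF 816,513.76.

CHF 816,513.76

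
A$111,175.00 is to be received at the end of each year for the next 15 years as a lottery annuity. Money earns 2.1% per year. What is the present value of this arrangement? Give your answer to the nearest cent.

This is an ordinary annuity: 15 payments of A$111,175.00 at the end of each year.
Periodic rate r = 0.021 per year.
PV = PMT × [(1 − (1+r)^−n)/r] = 111,175 × [1 − (1+r)^−15] / r = A$1,417,887.47

A$1,417,887.47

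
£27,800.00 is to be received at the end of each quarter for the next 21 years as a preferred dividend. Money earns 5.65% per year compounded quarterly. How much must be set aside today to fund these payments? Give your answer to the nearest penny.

This is an ordinary annuity: 84 payments of £27,800.00 at the end of each quarter.
Periodic rate r = 0.0565/4 per quarter; n is counted in quarters.
PV = PMT × [(1 − (1+r)^−n)/r] = 27,800 × [1 − (1+r)^−84] / r = £1,362,283.01

£1,362,283.01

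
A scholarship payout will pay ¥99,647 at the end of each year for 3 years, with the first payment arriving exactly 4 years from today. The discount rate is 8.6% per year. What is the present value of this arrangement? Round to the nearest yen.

¥198,345

Ordinary annuity of 3 payments, first payment at period 4.
Periodic rate r = 0.086 per year.
The ordinary-annuity PV formula values the stream one period before the first payment (period 3); discount that back 3 periods:
PV₀ = 99,647 × [1 − (1+r)^−3] / r × (1+r)^−3 = ¥198,345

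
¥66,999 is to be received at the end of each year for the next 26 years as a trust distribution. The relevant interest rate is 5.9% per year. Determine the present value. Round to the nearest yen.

This is an ordinary annuity: 26 payments of ¥66,999 at the end of each year.
Periodic rate r = 0.059 per year.
PV = PMT × [(1 − (1+r)^−n)/r] = 66,999 × [1 − (1+r)^−26] / r = ¥879,764

¥879,764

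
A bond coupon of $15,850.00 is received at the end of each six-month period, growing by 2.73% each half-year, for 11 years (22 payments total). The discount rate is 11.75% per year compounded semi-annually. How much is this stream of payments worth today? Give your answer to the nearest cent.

$244,381.17

Periodic rate r = 0.1175/2 per half-year; n is counted in half-years.
Growing ordinary annuity: PV = PMT₁ × [1 − ((1+g)/(1+r))^n] / (r − g) = 15,850 × [1 − ((1+0.0273)/(1+r))^22] / (r − 0.0273) = $244,381.17.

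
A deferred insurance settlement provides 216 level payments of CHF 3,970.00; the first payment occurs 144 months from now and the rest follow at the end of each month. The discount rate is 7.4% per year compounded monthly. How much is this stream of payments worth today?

CHF 196,430.95

Ordinary annuity of 216 payments, first payment at period 144.
Periodic rate r = 0.074/12 per month; n is counted in months.
The ordinary-annuity PV formula values the stream one period before the first payment (period 143); discount that back 143 periods:
PV₀ = 3,970 × [1 − (1+r)^−216] / r × (1+r)^−143 = CHF 196,430.95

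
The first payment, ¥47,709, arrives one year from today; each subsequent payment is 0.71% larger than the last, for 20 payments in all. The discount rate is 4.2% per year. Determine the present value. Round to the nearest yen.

Periodic rate r = 0.042 per year.
Growing ordinary annuity: PV = PMT₁ × [1 − ((1+g)/(1+r))^n] / (r − g) = 47,709 × [1 − ((1+0.0071)/(1+r))^20] / (r − 0.0071) = ¥675,392.

¥675,392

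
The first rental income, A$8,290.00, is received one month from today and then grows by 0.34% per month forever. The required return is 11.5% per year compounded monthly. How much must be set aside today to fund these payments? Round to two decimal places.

A$1,340,700.81

Periodic rate r = 0.115/12 per month.
Growing perpetuity (Gordon): PV = PMT₁ / (r − g) = 8,290 / (r − 0.0034) = A$1,340,700.81.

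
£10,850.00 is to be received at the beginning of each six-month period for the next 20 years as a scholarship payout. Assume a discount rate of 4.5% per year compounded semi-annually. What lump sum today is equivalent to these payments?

£290,594.21

This is an annuity due: 40 payments of £10,850.00 at the beginning of each six-month period.
Periodic rate r = 0.045/2 per half-year; n is counted in half-years.
PV = PMT × [(1 − (1+r)^−n)/r] × (1+r) = 10,850 × [1 − (1+r)^−40] / r × (1+r) = £290,594.21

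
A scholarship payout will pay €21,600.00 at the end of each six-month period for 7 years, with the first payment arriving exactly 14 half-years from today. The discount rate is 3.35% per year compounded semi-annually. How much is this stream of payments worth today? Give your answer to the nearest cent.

€215,607.72

Ordinary annuity of 14 payments, first payment at period 14.
Periodic rate r = 0.0335/2 per half-year; n is counted in half-years.
The ordinary-annuity PV formula values the stream one period before the first payment (period 13); discount that back 13 periods:
PV₀ = 21,600 × [1 − (1+r)^−14] / r × (1+r)^−13 = €215,607.72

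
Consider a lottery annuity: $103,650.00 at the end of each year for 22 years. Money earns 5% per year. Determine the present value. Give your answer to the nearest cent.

This is an ordinary annuity: 22 payments of $103,650.00 at the end of each year.
Periodic rate r = 0.05 per year.
PV = PMT × [(1 − (1+r)^−n)/r] = 103,650 × [1 − (1+r)^−22] / r = $1,364,345.22

$1,364,345.22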